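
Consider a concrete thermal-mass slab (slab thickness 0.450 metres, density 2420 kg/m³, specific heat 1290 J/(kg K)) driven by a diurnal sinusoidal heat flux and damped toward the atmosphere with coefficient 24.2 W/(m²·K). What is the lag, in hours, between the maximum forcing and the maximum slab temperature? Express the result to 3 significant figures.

5.11 hours

Areal heat capacity C = ρ c_p D = 2420 × 1290 × 0.450 = 1.40×10^6 J/(m^2 K).
ω = 2π / 86400 s = 7.27×10^-5 s⁻¹.
Phase lag φ = arctan(Cω/λ) = arctan(102/24.2) = 1.34 rad.
Time lag = φ / ω = 1.34 / 7.27×10^-5 = 18400 s = 5.11 hours.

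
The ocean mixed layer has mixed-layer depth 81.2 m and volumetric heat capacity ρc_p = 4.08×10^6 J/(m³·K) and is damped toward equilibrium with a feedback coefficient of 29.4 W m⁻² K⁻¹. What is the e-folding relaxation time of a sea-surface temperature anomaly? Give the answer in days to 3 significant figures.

130 days

Areal heat capacity C = ρc_p × D = 4.08×10^6 × 81.2 = 3.31×10^8 J/(m^2 K).
Relaxation time τ = C / λ = 3.31×10^8 / 29.4 = 1.13×10^7 s.
In days: 1.13×10^7 s / (86400 s/day) = 130 days.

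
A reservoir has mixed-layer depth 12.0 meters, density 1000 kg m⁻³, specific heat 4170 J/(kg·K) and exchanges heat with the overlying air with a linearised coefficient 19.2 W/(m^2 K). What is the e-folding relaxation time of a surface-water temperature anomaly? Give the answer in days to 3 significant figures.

30.2 days

Areal heat capacity C = ρ c_p D = 1000 × 4170 × 12.0 = 5.00×10^7 J/(m²·K).
Relaxation time τ = C / λ = 5.00×10^7 / 19.2 = 2.61×10^6 s.
In days: 2.61×10^6 s / (86400 s/day) = 30.2 days.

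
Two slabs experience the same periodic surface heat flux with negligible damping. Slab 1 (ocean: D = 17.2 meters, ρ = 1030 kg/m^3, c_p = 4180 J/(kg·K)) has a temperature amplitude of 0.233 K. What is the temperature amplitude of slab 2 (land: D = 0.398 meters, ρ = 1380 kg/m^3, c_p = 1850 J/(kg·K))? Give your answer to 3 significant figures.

C_ocean = 7.41×10^7 J/(m²·K); C_land = 1.02×10^6 J/(m²·K).
A ∝ 1/C ⇒ A_land = A_ocean × C_ocean/C_land = 0.233 × 72.9 = 17.0 K.

17.0 K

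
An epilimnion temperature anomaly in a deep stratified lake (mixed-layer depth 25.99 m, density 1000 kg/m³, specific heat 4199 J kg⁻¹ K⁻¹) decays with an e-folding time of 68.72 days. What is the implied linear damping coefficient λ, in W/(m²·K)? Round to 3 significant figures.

18.4

Areal heat capacity C = ρ c_p D = 1000 × 4199 × 25.99 = 1.09×10^8 J/(m^2 K).
τ = 68.72 days = 5.94×10^6 s.
λ = C / τ = 1.09×10^8 / 5.94×10^6 = 18.4 W/(m²·K).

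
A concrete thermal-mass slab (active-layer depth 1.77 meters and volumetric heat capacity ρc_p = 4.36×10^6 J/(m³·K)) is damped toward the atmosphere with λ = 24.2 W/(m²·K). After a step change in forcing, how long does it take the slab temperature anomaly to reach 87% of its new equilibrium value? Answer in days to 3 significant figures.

7.53 days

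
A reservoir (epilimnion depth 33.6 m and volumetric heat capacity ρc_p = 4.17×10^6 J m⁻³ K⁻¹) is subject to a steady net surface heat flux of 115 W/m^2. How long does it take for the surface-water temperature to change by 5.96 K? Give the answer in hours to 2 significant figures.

2000 hours

Areal heat capacity C = ρc_p × D = 4.17×10^6 × 33.6 = 1.40×10^8 J m⁻² K⁻¹.
Time required: Δt = C ΔT / F = 1.40×10^8 × 5.96 / 115 = 7.26×10^6 s.
In hours: 7.26×10^6 s / (3600 s/hour) = 2020 hours.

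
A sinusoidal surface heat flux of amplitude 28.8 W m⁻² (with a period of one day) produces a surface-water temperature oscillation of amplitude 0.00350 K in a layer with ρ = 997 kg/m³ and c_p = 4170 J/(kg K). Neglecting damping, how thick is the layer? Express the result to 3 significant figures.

ω = 2π / 86400 s = 7.27×10^-5 s⁻¹.
Required C = F₀ / (A ω) = 28.8 / (0.00350 × 7.27×10^-5) = 1.13×10^8 J/(m²·K).
D = C / (ρ c_p) = 1.13×10^8 / (997 × 4170) = 27.2 m.

27.2 m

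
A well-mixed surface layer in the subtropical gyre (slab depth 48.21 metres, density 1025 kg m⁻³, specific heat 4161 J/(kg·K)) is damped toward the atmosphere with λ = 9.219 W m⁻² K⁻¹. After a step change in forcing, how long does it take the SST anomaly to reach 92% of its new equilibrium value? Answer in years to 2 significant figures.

1.8 years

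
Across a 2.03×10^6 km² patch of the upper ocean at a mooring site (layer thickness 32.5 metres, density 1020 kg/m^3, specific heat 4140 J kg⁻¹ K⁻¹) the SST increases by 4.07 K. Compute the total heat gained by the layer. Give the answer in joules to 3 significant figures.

Areal heat capacity C = ρ c_p D = 1020 × 4140 × 32.5 = 1.37×10^8 J/(m²·K).
Heat per unit area: q = C ΔT = 1.37×10^8 × 4.07 = 5.59×10^8 J/m².
Total heat: Q = q × A = 5.59×10^8 × (2.03×10^6 × 10⁶ m²) = 1.13×10^21 J.

1.13×10^21 J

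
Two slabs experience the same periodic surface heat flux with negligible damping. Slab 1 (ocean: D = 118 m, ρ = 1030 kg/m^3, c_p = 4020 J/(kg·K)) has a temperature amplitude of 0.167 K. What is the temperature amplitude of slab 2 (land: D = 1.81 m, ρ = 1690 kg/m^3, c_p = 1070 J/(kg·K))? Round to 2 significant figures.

C_ocean = 4.89×10^8 J/(m²·K); C_land = 3.27×10^6 J/(m²·K).
A ∝ 1/C ⇒ A_land = A_ocean × C_ocean/C_land = 0.167 × 149 = 24.9 K.

25 K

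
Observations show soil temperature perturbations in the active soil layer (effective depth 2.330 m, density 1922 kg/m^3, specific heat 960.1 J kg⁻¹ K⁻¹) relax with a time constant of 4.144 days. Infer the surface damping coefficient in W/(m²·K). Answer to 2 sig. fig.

Areal heat capacity C = ρ c_p D = 1922 × 960.1 × 2.330 = 4.30×10^6 J m⁻² K⁻¹.
τ = 4.144 days = 3.58×10^5 s.
λ = C / τ = 4.30×10^6 / 3.58×10^5 = 12.0 W/(m²·K).

12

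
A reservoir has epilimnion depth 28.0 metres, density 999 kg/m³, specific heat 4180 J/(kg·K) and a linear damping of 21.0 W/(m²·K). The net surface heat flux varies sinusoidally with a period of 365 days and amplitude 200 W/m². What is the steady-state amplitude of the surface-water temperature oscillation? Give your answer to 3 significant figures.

6.38 K

Areal heat capacity C = ρ c_p D = 999 × 4180 × 28.0 = 1.17×10^8 J/(m²·K).
Angular frequency ω = 2π / T = 2π / 3.15×10^7 s = 1.99×10^-7 s⁻¹.
√((Cω)² + λ²) = √((23.3)² + 21.0²) = 31.4 W/(m²·K).
Amplitude A = F₀ / √((Cω)²+λ²) = 200 / 31.4 = 6.38 K.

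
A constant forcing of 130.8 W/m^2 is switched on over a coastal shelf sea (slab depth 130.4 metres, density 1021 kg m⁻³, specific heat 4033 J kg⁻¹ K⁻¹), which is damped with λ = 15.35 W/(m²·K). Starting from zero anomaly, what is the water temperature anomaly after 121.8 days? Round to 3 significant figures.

2.21 K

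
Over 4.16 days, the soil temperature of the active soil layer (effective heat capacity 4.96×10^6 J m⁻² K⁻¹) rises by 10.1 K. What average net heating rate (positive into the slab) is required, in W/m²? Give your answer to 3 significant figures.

Areal heat capacity C = 4.96×10^6 J m⁻² K⁻¹ (given).
Required heat per unit area: Q = C ΔT = 4.96×10^6 × 10.1 = 5.01×10^7 J/m².
Flux F = Q / Δt = 5.01×10^7 / 3.59×10^5 s = 139 W/m².

139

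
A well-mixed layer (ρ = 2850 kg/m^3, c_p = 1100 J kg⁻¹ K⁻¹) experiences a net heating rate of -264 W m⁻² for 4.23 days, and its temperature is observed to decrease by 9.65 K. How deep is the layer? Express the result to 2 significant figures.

3.2 m

Heat input Q = F Δt = -264 × 3.65×10^5 s = -9.65×10^7 J/m².
Required areal heat capacity C = Q / ΔT = 1.00×10^7 J/(m²·K).
Depth D = C / (ρ c_p) = 1.00×10^7 / (2850 × 1100) = 3.19 m.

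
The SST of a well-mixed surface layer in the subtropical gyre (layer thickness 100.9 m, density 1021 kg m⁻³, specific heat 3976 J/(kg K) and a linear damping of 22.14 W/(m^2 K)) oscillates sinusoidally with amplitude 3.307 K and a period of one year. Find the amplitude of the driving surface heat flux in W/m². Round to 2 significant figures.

Areal heat capacity C = ρ c_p D = 1021 × 3976 × 100.9 = 4.10×10^8 J m⁻² K⁻¹.
ω = 2π / 3.15×10^7 s = 1.99×10^-7 s⁻¹.
√((Cω)² + λ²) = √((81.6)² + 22.14²) = 84.6 W/(m²·K).
F₀ = A × √((Cω)²+λ²) = 3.307 × 84.6 = 280 W/m².

280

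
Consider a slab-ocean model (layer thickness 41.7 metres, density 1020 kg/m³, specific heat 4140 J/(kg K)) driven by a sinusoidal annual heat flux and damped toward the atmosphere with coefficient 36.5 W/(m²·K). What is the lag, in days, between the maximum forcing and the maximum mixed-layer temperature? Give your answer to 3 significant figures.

Areal heat capacity C = ρ c_p D = 1020 × 4140 × 41.7 = 1.76×10^8 J/(m²·K).
ω = 2π / 3.15×10^7 s = 1.99×10^-7 s⁻¹.
Phase lag φ = arctan(Cω/λ) = arctan(35.1/36.5) = 0.766 rad.
Time lag = φ / ω = 0.766 / 1.99×10^-7 = 3.84×10^6 s = 44.5 days.

44.5 days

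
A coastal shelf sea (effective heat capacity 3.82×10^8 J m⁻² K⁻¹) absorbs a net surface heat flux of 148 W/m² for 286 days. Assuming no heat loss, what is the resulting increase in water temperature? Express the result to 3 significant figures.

9.57 K

Areal heat capacity C = 3.82×10^8 J m⁻² K⁻¹ (given).
Net heat input Q = F Δt = 148 × (286 days × 86400 s/day) = 3.66×10^9 J/m².
ΔT = Q / C = 3.66×10^9 / 3.82×10^8 = 9.57 K.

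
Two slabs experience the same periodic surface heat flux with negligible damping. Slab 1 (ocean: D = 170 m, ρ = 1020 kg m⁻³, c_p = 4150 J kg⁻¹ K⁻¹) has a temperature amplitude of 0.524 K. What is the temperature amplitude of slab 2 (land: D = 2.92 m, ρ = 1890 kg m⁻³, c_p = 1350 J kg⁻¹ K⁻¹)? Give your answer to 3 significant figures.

50.6 K

C_ocean = 7.20×10^8 J/(m²·K); C_land = 7.45×10^6 J/(m²·K).
A ∝ 1/C ⇒ A_land = A_ocean × C_ocean/C_land = 0.524 × 96.6 = 50.6 K.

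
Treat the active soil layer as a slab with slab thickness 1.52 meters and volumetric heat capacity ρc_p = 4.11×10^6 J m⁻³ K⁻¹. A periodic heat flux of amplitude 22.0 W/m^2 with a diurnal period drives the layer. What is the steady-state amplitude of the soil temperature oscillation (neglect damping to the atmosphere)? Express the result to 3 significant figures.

0.0484 K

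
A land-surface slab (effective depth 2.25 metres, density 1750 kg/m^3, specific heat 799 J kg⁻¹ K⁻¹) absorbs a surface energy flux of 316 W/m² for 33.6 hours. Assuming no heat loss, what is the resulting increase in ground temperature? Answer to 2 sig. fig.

12 K

Areal heat capacity C = ρ c_p D = 1750 × 799 × 2.25 = 3.15×10^6 J/(m^2 K).
Net heat input Q = F Δt = 316 × (33.6 hours × 3600 s/hour) = 3.82×10^7 J/m².
ΔT = Q / C = 3.82×10^7 / 3.15×10^6 = 12.1 K.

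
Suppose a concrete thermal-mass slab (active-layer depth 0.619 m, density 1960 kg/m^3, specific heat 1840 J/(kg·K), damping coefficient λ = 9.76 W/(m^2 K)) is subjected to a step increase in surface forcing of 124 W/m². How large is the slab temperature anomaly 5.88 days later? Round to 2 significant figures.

Areal heat capacity C = ρ c_p D = 1960 × 1840 × 0.619 = 2.23×10^6 J/(m²·K).
τ = C / λ = 2.23×10^6 / 9.76 = 2.29×10^5 s.
Equilibrium anomaly ΔT_eq = F / λ = 124 / 9.76 = 12.7 K.
t = 5.88 days = 5.08×10^5 s, so t/τ = 2.22.
ΔT(t) = ΔT_eq (1 − e^(−t/τ)) = 12.7 × (1 − e^−2.22) = 11.3 K.

11 K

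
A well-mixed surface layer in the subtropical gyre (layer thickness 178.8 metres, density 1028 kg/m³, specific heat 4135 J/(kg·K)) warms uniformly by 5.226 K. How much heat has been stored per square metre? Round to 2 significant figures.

Areal heat capacity C = ρ c_p D = 1028 × 4135 × 178.8 = 7.60×10^8 J m⁻² K⁻¹.
ΔQ = C ΔT = 7.60×10^8 × 5.226 = 3.97×10^9 J/m².

4.0×10^9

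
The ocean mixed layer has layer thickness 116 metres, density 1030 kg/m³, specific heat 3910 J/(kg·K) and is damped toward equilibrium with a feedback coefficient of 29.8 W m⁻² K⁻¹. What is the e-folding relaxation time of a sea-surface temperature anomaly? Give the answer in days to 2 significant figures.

180 days

Areal heat capacity C = ρ c_p D = 1030 × 3910 × 116 = 4.67×10^8 J/(m²·K).
Relaxation time τ = C / λ = 4.67×10^8 / 29.8 = 1.57×10^7 s.
In days: 1.57×10^7 s / (86400 s/day) = 181 days.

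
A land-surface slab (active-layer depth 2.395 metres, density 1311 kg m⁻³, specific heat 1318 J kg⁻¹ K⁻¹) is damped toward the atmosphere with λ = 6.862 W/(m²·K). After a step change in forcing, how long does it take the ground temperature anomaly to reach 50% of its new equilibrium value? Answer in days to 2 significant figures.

Areal heat capacity C = ρ c_p D = 1311 × 1318 × 2.395 = 4.14×10^6 J m⁻² K⁻¹.
τ = C / λ = 4.14×10^6 / 6.862 = 6.03×10^5 s.
Fraction reached: 1 − e^(−t/τ) = 0.50 ⇒ t = −τ ln(1 − 0.50) = τ × 0.693.
t = 4.18×10^5 s = 4.84 days.

4.8 days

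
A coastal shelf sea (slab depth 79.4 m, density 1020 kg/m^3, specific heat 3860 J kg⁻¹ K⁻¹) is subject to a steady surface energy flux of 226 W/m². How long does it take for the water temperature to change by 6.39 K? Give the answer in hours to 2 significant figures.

Areal heat capacity C = ρ c_p D = 1020 × 3860 × 79.4 = 3.13×10^8 J/(m^2 K).
Time required: Δt = C ΔT / F = 3.13×10^8 × 6.39 / 226 = 8.84×10^6 s.
In hours: 8.84×10^6 s / (3600 s/hour) = 2460 hours.

2500 hours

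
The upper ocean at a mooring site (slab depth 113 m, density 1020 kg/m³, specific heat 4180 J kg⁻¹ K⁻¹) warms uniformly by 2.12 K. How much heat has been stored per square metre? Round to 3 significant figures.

Areal heat capacity C = ρ c_p D = 1020 × 4180 × 113 = 4.82×10^8 J/(m^2 K).
ΔQ = C ΔT = 4.82×10^8 × 2.12 = 1.02×10^9 J/m².

1.02×10^9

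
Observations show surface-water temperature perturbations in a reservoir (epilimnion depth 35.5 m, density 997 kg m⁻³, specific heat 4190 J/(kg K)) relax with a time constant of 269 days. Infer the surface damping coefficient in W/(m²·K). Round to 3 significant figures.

Areal heat capacity C = ρ c_p D = 997 × 4190 × 35.5 = 1.48×10^8 J m⁻² K⁻¹.
τ = 269 days = 2.32×10^7 s.
λ = C / τ = 1.48×10^8 / 2.32×10^7 = 6.38 W/(m²·K).

6.38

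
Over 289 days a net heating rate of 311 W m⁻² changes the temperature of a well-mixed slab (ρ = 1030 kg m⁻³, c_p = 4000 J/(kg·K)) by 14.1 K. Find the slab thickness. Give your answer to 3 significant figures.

134 m

Heat input Q = F Δt = 311 × 2.50×10^7 s = 7.77×10^9 J/m².
Required areal heat capacity C = Q / ΔT = 5.51×10^8 J/(m²·K).
Depth D = C / (ρ c_p) = 5.51×10^8 / (1030 × 4000) = 134 m.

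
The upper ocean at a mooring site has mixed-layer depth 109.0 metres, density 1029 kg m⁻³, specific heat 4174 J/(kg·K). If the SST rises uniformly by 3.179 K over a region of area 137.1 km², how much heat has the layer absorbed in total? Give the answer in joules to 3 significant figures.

2.04×10^17 J

Areal heat capacity C = ρ c_p D = 1029 × 4174 × 109.0 = 4.68×10^8 J/(m^2 K).
Heat per unit area: q = C ΔT = 4.68×10^8 × 3.179 = 1.49×10^9 J/m².
Total heat: Q = q × A = 1.49×10^9 × (137.1 × 10⁶ m²) = 2.04×10^17 J.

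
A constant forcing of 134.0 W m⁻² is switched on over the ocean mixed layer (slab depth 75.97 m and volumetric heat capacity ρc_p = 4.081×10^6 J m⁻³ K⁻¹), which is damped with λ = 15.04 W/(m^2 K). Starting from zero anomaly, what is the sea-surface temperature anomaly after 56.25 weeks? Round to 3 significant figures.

7.20 K

Areal heat capacity C = ρc_p × D = 4.081×10^6 × 75.97 = 3.10×10^8 J/(m²·K).
τ = C / λ = 3.10×10^8 / 15.04 = 2.06×10^7 s.
Equilibrium anomaly ΔT_eq = F / λ = 134.0 / 15.04 = 8.91 K.
t = 56.25 weeks = 3.40×10^7 s, so t/τ = 1.65.
ΔT(t) = ΔT_eq (1 − e^(−t/τ)) = 8.91 × (1 − e^−1.65) = 7.20 K.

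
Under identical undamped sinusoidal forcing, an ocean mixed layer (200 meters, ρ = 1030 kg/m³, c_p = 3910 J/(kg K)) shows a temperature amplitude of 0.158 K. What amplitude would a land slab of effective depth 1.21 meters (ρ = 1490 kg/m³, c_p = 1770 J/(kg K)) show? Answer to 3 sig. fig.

C_ocean = 8.05×10^8 J/(m²·K); C_land = 3.19×10^6 J/(m²·K).
A ∝ 1/C ⇒ A_land = A_ocean × C_ocean/C_land = 0.158 × 252 = 39.9 K.

39.9 K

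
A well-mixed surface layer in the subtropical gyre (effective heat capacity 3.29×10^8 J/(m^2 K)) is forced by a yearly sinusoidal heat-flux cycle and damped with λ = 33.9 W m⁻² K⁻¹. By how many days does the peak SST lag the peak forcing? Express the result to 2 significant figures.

Areal heat capacity C = 3.29×10^8 J/(m^2 K) (given).
ω = 2π / 3.15×10^7 s = 1.99×10^-7 s⁻¹.
Phase lag φ = arctan(Cω/λ) = arctan(65.5/33.9) = 1.09 rad.
Time lag = φ / ω = 1.09 / 1.99×10^-7 = 5.49×10^6 s = 63.5 days.

64 days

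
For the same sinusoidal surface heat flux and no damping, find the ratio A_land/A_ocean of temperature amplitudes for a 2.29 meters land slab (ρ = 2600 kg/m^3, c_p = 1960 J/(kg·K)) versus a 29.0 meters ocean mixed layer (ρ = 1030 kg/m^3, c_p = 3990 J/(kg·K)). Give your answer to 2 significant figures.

C_ocean = 1030 × 3990 × 29.0 = 1.19×10^8 J/(m²·K).
C_land = 2600 × 1960 × 2.29 = 1.17×10^7 J/(m²·K).
Undamped amplitude ∝ 1/C, so A_land/A_ocean = C_ocean/C_land = 10.2.

10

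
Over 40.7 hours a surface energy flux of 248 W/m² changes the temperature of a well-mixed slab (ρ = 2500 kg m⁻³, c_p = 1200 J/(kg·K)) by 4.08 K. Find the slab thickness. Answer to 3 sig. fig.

Heat input Q = F Δt = 248 × 1.47×10^5 s = 3.63×10^7 J/m².
Required areal heat capacity C = Q / ΔT = 8.91×10^6 J/(m²·K).
Depth D = C / (ρ c_p) = 8.91×10^6 / (2500 × 1200) = 2.97 m.

2.97 m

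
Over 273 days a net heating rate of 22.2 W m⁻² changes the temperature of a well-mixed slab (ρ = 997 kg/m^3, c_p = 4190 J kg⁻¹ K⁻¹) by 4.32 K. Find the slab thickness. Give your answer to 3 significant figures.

Heat input Q = F Δt = 22.2 × 2.36×10^7 s = 5.24×10^8 J/m².
Required areal heat capacity C = Q / ΔT = 1.21×10^8 J/(m²·K).
Depth D = C / (ρ c_p) = 1.21×10^8 / (997 × 4190) = 29.0 m.

29.0 m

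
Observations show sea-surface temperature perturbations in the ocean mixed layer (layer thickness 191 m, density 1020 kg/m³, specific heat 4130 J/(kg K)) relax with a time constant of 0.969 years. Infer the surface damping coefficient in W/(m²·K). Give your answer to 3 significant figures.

26.3

Areal heat capacity C = ρ c_p D = 1020 × 4130 × 191 = 8.05×10^8 J/(m²·K).
τ = 0.969 years = 3.06×10^7 s.
λ = C / τ = 8.05×10^8 / 3.06×10^7 = 26.3 W/(m²·K).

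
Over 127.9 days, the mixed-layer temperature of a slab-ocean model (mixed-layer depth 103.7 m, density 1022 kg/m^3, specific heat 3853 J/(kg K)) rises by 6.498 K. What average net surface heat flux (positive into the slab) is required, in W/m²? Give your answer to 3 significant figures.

240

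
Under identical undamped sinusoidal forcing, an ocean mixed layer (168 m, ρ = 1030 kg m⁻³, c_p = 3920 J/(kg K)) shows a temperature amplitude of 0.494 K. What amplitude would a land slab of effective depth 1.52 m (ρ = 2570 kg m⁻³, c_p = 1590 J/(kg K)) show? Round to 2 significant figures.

54 K

C_ocean = 6.78×10^8 J/(m²·K); C_land = 6.21×10^6 J/(m²·K).
A ∝ 1/C ⇒ A_land = A_ocean × C_ocean/C_land = 0.494 × 109 = 53.9 K.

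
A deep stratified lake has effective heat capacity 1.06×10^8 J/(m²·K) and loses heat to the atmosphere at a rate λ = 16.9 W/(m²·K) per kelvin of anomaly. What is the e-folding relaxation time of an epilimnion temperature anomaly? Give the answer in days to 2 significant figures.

73 days

Areal heat capacity C = 1.06×10^8 J/(m²·K) (given).
Relaxation time τ = C / λ = 1.06×10^8 / 16.9 = 6.27×10^6 s.
In days: 6.27×10^6 s / (86400 s/day) = 72.6 days.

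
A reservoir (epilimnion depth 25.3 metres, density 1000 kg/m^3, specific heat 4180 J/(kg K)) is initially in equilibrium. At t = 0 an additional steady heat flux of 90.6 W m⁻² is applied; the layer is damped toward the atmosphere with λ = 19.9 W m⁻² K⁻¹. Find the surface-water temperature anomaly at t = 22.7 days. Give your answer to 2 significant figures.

Areal heat capacity C = ρ c_p D = 1000 × 4180 × 25.3 = 1.06×10^8 J/(m^2 K).
τ = C / λ = 1.06×10^8 / 19.9 = 5.31×10^6 s.
Equilibrium anomaly ΔT_eq = F / λ = 90.6 / 19.9 = 4.55 K.
t = 22.7 days = 1.96×10^6 s, so t/τ = 0.369.
ΔT(t) = ΔT_eq (1 − e^(−t/τ)) = 4.55 × (1 − e^−0.369) = 1.41 K.

1.4 K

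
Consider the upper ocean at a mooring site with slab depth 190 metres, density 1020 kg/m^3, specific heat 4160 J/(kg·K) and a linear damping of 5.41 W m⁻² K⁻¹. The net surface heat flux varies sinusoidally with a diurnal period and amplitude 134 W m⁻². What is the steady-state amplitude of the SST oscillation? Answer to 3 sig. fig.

0.00229 K

Areal heat capacity C = ρ c_p D = 1020 × 4160 × 190 = 8.06×10^8 J m⁻² K⁻¹.
Angular frequency ω = 2π / T = 2π / 86400 s = 7.27×10^-5 s⁻¹.
√((Cω)² + λ²) = √((58600)² + 5.41²) = 58600 W/(m²·K).
Amplitude A = F₀ / √((Cω)²+λ²) = 134 / 58600 = 0.00229 K.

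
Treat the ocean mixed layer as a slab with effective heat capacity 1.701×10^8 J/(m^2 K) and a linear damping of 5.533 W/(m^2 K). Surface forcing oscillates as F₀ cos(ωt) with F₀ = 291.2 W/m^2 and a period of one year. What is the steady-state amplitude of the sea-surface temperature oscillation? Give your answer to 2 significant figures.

8.5 K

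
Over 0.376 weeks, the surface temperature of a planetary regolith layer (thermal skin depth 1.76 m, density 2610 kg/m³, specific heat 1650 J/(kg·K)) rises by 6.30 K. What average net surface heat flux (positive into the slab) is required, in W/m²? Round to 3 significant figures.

210

Areal heat capacity C = ρ c_p D = 2610 × 1650 × 1.76 = 7.58×10^6 J/(m^2 K).
Required heat per unit area: Q = C ΔT = 7.58×10^6 × 6.30 = 4.78×10^7 J/m².
Flux F = Q / Δt = 4.78×10^7 / 2.27×10^5 s = 210 W/m².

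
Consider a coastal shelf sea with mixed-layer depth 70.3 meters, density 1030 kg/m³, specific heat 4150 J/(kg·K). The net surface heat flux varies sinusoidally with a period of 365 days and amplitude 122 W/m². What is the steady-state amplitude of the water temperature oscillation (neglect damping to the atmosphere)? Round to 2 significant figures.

2.0 K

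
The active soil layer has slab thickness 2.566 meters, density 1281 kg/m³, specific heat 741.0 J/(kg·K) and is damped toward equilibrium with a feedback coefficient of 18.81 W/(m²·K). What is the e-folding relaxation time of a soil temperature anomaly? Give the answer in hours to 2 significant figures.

36 hours

Areal heat capacity C = ρ c_p D = 1281 × 741.0 × 2.566 = 2.44×10^6 J/(m²·K).
Relaxation time τ = C / λ = 2.44×10^6 / 18.81 = 1.29×10^5 s.
In hours: 1.29×10^5 s / (3600 s/hour) = 36.0 hours.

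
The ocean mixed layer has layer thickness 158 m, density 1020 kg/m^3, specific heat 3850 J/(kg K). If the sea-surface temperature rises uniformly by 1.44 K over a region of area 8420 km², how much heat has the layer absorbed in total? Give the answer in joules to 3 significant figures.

Areal heat capacity C = ρ c_p D = 1020 × 3850 × 158 = 6.20×10^8 J/(m²·K).
Heat per unit area: q = C ΔT = 6.20×10^8 × 1.44 = 8.93×10^8 J/m².
Total heat: Q = q × A = 8.93×10^8 × (8420 × 10⁶ m²) = 7.52×10^18 J.

7.52×10^18 J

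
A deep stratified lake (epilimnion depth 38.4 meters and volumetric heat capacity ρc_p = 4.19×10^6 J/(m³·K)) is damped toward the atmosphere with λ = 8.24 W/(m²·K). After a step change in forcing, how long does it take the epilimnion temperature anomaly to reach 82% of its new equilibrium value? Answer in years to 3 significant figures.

1.06 years

Areal heat capacity C = ρc_p × D = 4.19×10^6 × 38.4 = 1.61×10^8 J m⁻² K⁻¹.
τ = C / λ = 1.61×10^8 / 8.24 = 1.95×10^7 s.
Fraction reached: 1 − e^(−t/τ) = 0.82 ⇒ t = −τ ln(1 − 0.82) = τ × 1.71.
t = 3.35×10^7 s = 1.06 years.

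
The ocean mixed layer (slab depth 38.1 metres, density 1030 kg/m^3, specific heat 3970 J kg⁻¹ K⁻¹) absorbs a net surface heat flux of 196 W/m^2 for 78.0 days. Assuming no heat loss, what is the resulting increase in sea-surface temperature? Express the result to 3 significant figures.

Areal heat capacity C = ρ c_p D = 1030 × 3970 × 38.1 = 1.56×10^8 J m⁻² K⁻¹.
Net heat input Q = F Δt = 196 × (78.0 days × 86400 s/day) = 1.32×10^9 J/m².
ΔT = Q / C = 1.32×10^9 / 1.56×10^8 = 8.48 K.

8.48 K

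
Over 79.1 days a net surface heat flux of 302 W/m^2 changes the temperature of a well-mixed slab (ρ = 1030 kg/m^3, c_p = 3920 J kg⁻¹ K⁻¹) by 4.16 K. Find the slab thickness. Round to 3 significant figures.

123 m

Heat input Q = F Δt = 302 × 6.83×10^6 s = 2.06×10^9 J/m².
Required areal heat capacity C = Q / ΔT = 4.96×10^8 J/(m²·K).
Depth D = C / (ρ c_p) = 4.96×10^8 / (1030 × 3920) = 123 m.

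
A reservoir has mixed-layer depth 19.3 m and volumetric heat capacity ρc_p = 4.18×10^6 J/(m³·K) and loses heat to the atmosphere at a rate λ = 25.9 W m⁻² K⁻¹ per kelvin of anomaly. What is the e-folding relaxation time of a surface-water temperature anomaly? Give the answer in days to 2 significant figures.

36 days

Areal heat capacity C = ρc_p × D = 4.18×10^6 × 19.3 = 8.07×10^7 J/(m²·K).
Relaxation time τ = C / λ = 8.07×10^7 / 25.9 = 3.11×10^6 s.
In days: 3.11×10^6 s / (86400 s/day) = 36.1 days.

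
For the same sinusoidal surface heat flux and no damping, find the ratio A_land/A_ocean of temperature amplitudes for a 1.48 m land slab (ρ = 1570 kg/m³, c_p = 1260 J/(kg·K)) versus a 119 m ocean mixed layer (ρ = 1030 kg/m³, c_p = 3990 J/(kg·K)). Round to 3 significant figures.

C_ocean = 1030 × 3990 × 119 = 4.89×10^8 J/(m²·K).
C_land = 1570 × 1260 × 1.48 = 2.93×10^6 J/(m²·K).
Undamped amplitude ∝ 1/C, so A_land/A_ocean = C_ocean/C_land = 167.

167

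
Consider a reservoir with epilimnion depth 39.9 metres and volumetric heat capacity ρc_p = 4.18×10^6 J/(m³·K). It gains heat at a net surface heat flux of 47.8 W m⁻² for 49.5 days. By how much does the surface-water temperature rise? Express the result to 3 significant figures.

1.23 K

Areal heat capacity C = ρc_p × D = 4.18×10^6 × 39.9 = 1.67×10^8 J m⁻² K⁻¹.
Net heat input Q = F Δt = 47.8 × (49.5 days × 86400 s/day) = 2.04×10^8 J/m².
ΔT = Q / C = 2.04×10^8 / 1.67×10^8 = 1.23 K.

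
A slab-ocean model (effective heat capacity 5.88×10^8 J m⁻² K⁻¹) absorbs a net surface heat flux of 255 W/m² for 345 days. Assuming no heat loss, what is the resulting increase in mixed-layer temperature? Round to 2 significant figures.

Areal heat capacity C = 5.88×10^8 J m⁻² K⁻¹ (given).
Net heat input Q = F Δt = 255 × (345 days × 86400 s/day) = 7.60×10^9 J/m².
ΔT = Q / C = 7.60×10^9 / 5.88×10^8 = 12.9 K.

13 K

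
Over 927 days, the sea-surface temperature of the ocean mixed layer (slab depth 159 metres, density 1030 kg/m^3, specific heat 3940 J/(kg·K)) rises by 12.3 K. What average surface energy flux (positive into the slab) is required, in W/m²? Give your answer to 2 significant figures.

Areal heat capacity C = ρ c_p D = 1030 × 3940 × 159 = 6.45×10^8 J/(m²·K).
Required heat per unit area: Q = C ΔT = 6.45×10^8 × 12.3 = 7.94×10^9 J/m².
Flux F = Q / Δt = 7.94×10^9 / 8.01×10^7 s = 99.1 W/m².

99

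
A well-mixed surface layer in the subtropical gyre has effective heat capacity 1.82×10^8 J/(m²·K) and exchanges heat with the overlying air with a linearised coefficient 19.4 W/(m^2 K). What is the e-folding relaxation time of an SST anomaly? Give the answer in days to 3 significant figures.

Areal heat capacity C = 1.82×10^8 J/(m²·K) (given).
Relaxation time τ = C / λ = 1.82×10^8 / 19.4 = 9.38×10^6 s.
In days: 9.38×10^6 s / (86400 s/day) = 109 days.

109 days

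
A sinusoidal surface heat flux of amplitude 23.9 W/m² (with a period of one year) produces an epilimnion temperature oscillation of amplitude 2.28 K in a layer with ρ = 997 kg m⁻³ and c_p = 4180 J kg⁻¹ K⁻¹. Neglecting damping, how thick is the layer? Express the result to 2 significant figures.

13 m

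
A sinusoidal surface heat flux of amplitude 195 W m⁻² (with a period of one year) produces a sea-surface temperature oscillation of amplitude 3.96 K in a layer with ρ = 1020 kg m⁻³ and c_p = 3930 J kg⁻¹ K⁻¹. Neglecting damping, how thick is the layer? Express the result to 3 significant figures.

61.7 m

ω = 2π / 3.15×10^7 s = 1.99×10^-7 s⁻¹.
Required C = F₀ / (A ω) = 195 / (3.96 × 1.99×10^-7) = 2.47×10^8 J/(m²·K).
D = C / (ρ c_p) = 2.47×10^8 / (1020 × 3930) = 61.7 m.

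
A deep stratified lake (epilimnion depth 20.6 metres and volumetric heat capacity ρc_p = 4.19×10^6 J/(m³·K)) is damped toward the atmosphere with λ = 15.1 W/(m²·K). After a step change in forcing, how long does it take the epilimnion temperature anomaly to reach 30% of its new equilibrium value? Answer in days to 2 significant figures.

Areal heat capacity C = ρc_p × D = 4.19×10^6 × 20.6 = 8.63×10^7 J m⁻² K⁻¹.
τ = C / λ = 8.63×10^7 / 15.1 = 5.72×10^6 s.
Fraction reached: 1 − e^(−t/τ) = 0.30 ⇒ t = −τ ln(1 − 0.30) = τ × 0.357.
t = 2.04×10^6 s = 23.6 days.

24 days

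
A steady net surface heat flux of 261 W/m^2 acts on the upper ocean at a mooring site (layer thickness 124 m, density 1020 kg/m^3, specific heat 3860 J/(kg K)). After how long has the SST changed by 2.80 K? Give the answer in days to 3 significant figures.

60.6 days

Areal heat capacity C = ρ c_p D = 1020 × 3860 × 124 = 4.88×10^8 J/(m²·K).
Time required: Δt = C ΔT / F = 4.88×10^8 × 2.80 / 261 = 5.24×10^6 s.
In days: 5.24×10^6 s / (86400 s/day) = 60.6 days.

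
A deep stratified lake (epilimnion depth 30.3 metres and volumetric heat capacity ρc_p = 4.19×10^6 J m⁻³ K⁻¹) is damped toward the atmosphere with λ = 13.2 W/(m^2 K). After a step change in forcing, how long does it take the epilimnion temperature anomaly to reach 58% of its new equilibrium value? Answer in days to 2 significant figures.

Areal heat capacity C = ρc_p × D = 4.19×10^6 × 30.3 = 1.27×10^8 J m⁻² K⁻¹.
τ = C / λ = 1.27×10^8 / 13.2 = 9.62×10^6 s.
Fraction reached: 1 − e^(−t/τ) = 0.58 ⇒ t = −τ ln(1 − 0.58) = τ × 0.868.
t = 8.34×10^6 s = 96.6 days.

97 days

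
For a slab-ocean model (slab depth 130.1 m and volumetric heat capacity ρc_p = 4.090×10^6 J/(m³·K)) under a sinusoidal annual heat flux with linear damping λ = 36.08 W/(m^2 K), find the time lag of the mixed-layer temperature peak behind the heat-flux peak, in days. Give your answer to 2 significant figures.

Areal heat capacity C = ρc_p × D = 4.090×10^6 × 130.1 = 5.32×10^8 J/(m²·K).
ω = 2π / 3.15×10^7 s = 1.99×10^-7 s⁻¹.
Phase lag φ = arctan(Cω/λ) = arctan(106/36.08) = 1.24 rad.
Time lag = φ / ω = 1.24 / 1.99×10^-7 = 6.24×10^6 s = 72.2 days.

72 days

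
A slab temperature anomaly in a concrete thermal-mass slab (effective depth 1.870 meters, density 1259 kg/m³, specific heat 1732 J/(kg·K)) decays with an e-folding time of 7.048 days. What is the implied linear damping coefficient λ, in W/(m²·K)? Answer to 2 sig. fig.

Areal heat capacity C = ρ c_p D = 1259 × 1732 × 1.870 = 4.08×10^6 J/(m^2 K).
τ = 7.048 days = 6.09×10^5 s.
λ = C / τ = 4.08×10^6 / 6.09×10^5 = 6.70 W/(m²·K).

6.7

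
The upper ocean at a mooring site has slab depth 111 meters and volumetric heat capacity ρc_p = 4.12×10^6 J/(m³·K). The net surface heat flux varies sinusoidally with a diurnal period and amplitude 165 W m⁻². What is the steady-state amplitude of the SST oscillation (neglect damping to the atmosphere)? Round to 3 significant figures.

0.00496 K

Areal heat capacity C = ρc_p × D = 4.12×10^6 × 111 = 4.57×10^8 J m⁻² K⁻¹.
Angular frequency ω = 2π / T = 2π / 86400 s = 7.27×10^-5 s⁻¹.
Cω = 4.57×10^8 × 7.27×10^-5 = 33300 W/(m²·K).
Amplitude A = F₀ / (Cω) = 165 / 33300 = 0.00496 K.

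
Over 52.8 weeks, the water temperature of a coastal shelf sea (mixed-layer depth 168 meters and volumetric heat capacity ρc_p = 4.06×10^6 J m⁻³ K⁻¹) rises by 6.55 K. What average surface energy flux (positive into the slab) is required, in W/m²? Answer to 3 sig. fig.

Areal heat capacity C = ρc_p × D = 4.06×10^6 × 168 = 6.82×10^8 J/(m²·K).
Required heat per unit area: Q = C ΔT = 6.82×10^8 × 6.55 = 4.47×10^9 J/m².
Flux F = Q / Δt = 4.47×10^9 / 3.19×10^7 s = 140 W/m².

140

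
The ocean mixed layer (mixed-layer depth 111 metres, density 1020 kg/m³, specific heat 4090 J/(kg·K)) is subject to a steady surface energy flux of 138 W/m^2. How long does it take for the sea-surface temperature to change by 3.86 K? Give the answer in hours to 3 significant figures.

3600 hours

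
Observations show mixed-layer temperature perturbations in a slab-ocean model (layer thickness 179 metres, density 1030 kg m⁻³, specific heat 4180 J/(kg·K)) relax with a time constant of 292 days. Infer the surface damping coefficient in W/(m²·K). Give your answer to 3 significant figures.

30.5

Areal heat capacity C = ρ c_p D = 1030 × 4180 × 179 = 7.71×10^8 J/(m²·K).
τ = 292 days = 2.52×10^7 s.
λ = C / τ = 7.71×10^8 / 2.52×10^7 = 30.5 W/(m²·K).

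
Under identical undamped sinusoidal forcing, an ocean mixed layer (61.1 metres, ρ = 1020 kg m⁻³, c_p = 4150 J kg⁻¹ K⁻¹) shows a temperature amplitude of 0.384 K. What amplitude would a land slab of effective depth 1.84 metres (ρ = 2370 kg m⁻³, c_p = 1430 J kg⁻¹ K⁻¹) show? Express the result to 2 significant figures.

16 K

C_ocean = 2.59×10^8 J/(m²·K); C_land = 6.24×10^6 J/(m²·K).
A ∝ 1/C ⇒ A_land = A_ocean × C_ocean/C_land = 0.384 × 41.5 = 15.9 K.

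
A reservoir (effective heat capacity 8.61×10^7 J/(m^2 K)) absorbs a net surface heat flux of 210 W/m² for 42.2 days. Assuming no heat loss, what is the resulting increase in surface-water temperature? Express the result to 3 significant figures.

8.89 K

Areal heat capacity C = 8.61×10^7 J/(m^2 K) (given).
Net heat input Q = F Δt = 210 × (42.2 days × 86400 s/day) = 7.66×10^8 J/m².
ΔT = Q / C = 7.66×10^8 / 8.61×10^7 = 8.89 K.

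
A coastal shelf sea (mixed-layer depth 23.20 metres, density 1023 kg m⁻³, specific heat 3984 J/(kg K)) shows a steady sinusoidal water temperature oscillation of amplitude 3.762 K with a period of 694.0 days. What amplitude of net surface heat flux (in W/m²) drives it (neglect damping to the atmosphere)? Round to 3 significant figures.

37.3

Areal heat capacity C = ρ c_p D = 1023 × 3984 × 23.20 = 9.46×10^7 J/(m²·K).
ω = 2π / 6.00×10^7 s = 1.05×10^-7 s⁻¹.
Cω = 9.46×10^7 × 1.05×10^-7 = 9.91 W/(m²·K).
F₀ = A × Cω = 3.762 × 9.91 = 37.3 W/m².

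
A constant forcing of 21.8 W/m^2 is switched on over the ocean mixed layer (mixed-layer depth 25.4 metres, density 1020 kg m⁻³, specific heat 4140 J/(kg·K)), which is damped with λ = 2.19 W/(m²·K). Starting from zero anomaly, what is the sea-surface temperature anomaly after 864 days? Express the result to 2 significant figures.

Areal heat capacity C = ρ c_p D = 1020 × 4140 × 25.4 = 1.07×10^8 J/(m²·K).
τ = C / λ = 1.07×10^8 / 2.19 = 4.90×10^7 s.
Equilibrium anomaly ΔT_eq = F / λ = 21.8 / 2.19 = 9.95 K.
t = 864 days = 7.46×10^7 s, so t/τ = 1.52.
ΔT(t) = ΔT_eq (1 − e^(−t/τ)) = 9.95 × (1 − e^−1.52) = 7.79 K.

7.8 K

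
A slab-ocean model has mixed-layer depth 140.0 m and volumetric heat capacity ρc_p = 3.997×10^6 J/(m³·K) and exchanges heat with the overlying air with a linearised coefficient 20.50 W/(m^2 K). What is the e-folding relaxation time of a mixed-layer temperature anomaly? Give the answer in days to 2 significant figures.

Areal heat capacity C = ρc_p × D = 3.997×10^6 × 140.0 = 5.60×10^8 J/(m^2 K).
Relaxation time τ = C / λ = 5.60×10^8 / 20.50 = 2.73×10^7 s.
In days: 2.73×10^7 s / (86400 s/day) = 316 days.

320 days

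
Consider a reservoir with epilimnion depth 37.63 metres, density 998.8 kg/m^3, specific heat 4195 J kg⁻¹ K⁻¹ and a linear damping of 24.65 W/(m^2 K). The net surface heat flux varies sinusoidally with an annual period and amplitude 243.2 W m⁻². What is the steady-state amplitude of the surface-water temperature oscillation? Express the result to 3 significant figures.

6.09 K

Areal heat capacity C = ρ c_p D = 998.8 × 4195 × 37.63 = 1.58×10^8 J/(m²·K).
Angular frequency ω = 2π / T = 2π / 3.15×10^7 s = 1.99×10^-7 s⁻¹.
√((Cω)² + λ²) = √((31.4)² + 24.65²) = 39.9 W/(m²·K).
Amplitude A = F₀ / √((Cω)²+λ²) = 243.2 / 39.9 = 6.09 K.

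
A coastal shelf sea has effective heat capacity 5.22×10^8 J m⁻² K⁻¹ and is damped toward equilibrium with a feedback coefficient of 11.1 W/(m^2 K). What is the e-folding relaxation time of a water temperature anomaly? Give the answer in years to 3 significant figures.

1.49 years

Areal heat capacity C = 5.22×10^8 J m⁻² K⁻¹ (given).
Relaxation time τ = C / λ = 5.22×10^8 / 11.1 = 4.70×10^7 s.
In years: 4.70×10^7 s / (3.156×10^7 s/year) = 1.49 years.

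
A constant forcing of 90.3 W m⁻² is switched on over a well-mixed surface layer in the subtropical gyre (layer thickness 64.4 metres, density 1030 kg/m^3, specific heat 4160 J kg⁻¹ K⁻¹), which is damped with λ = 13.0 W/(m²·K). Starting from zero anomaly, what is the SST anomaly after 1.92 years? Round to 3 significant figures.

6.55 K

Areal heat capacity C = ρ c_p D = 1030 × 4160 × 64.4 = 2.76×10^8 J m⁻² K⁻¹.
τ = C / λ = 2.76×10^8 / 13.0 = 2.12×10^7 s.
Equilibrium anomaly ΔT_eq = F / λ = 90.3 / 13.0 = 6.95 K.
t = 1.92 years = 6.06×10^7 s, so t/τ = 2.85.
ΔT(t) = ΔT_eq (1 − e^(−t/τ)) = 6.95 × (1 − e^−2.85) = 6.55 K.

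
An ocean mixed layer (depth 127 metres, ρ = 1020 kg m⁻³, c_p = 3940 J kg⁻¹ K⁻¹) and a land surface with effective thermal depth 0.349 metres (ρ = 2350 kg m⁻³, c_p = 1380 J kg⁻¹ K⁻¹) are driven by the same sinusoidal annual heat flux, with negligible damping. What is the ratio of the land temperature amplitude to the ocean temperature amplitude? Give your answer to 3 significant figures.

C_ocean = 1020 × 3940 × 127 = 5.10×10^8 J/(m²·K).
C_land = 2350 × 1380 × 0.349 = 1.13×10^6 J/(m²·K).
Undamped amplitude ∝ 1/C, so A_land/A_ocean = C_ocean/C_land = 451.

451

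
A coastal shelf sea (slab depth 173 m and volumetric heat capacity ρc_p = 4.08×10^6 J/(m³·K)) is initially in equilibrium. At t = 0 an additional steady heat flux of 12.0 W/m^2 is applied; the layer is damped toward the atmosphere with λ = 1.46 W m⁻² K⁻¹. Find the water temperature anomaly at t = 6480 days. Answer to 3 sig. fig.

5.64 K

Areal heat capacity C = ρc_p × D = 4.08×10^6 × 173 = 7.06×10^8 J/(m²·K).
τ = C / λ = 7.06×10^8 / 1.46 = 4.83×10^8 s.
Equilibrium anomaly ΔT_eq = F / λ = 12.0 / 1.46 = 8.22 K.
t = 6480 days = 5.60×10^8 s, so t/τ = 1.16.
ΔT(t) = ΔT_eq (1 − e^(−t/τ)) = 8.22 × (1 − e^−1.16) = 5.64 K.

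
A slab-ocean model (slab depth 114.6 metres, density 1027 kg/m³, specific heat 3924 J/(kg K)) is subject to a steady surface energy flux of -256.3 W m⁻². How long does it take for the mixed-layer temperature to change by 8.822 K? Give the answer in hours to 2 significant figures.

4400 hours

Areal heat capacity C = ρ c_p D = 1027 × 3924 × 114.6 = 4.62×10^8 J/(m²·K).
Time required: Δt = C ΔT / F = 4.62×10^8 × -8.822 / -256.3 = 1.59×10^7 s.
In hours: 1.59×10^7 s / (3600 s/hour) = 4420 hours.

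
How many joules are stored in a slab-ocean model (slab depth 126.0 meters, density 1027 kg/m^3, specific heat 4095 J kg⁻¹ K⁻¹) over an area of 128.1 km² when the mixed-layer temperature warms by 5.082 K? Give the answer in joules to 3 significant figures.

Areal heat capacity C = ρ c_p D = 1027 × 4095 × 126.0 = 5.30×10^8 J/(m^2 K).
Heat per unit area: q = C ΔT = 5.30×10^8 × 5.082 = 2.69×10^9 J/m².
Total heat: Q = q × A = 2.69×10^9 × (128.1 × 10⁶ m²) = 3.45×10^17 J.

3.45×10^17 J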